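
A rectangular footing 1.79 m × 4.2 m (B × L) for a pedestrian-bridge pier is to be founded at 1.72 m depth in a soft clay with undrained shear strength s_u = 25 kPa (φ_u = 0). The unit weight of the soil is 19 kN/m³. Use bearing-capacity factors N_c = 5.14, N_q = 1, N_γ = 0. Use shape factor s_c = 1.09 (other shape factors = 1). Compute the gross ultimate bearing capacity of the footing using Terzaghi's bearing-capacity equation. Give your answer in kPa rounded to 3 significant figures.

q_ult ≈ 173 kPa

Overburden at base level: q = 19 × 1.72 = 32.68 kPa.
Cohesion term c·N_c·s_c = 25 × 5.14 × 1.09 = 140.06 kPa; surcharge term q·N_q = 32.68 × 1 = 32.68 kPa.
q_ult = 140.06 + 32.68 = 172.75 kPa.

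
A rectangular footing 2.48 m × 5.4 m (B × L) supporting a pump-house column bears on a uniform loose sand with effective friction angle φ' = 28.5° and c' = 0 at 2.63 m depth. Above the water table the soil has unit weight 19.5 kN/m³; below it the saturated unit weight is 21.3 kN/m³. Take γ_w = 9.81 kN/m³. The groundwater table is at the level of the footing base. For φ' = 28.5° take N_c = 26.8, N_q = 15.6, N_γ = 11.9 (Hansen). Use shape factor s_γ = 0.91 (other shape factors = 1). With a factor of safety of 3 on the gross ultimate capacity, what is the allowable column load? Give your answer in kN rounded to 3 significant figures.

P_all ≈ 4260 kN

Overburden at base level: q = 19.5 × 2.63 = 51.285 kPa.
Below the base the soil is submerged, so the ½γBN_γ term uses γ' = 21.3 − 9.81 = 11.49 kN/m³.
Surcharge term q·N_q = 51.285 × 15.6 = 800.05 kPa; self-weight term 0.5·γ·B·N_γ·s_γ = 0.5 × 11.49 × 2.48 × 11.9 × 0.91 = 154.29 kPa.
q_ult = 800.05 + 154.29 = 954.33 kPa.
Gross allowable pressure q_all = 954.33 / 3 = 318.11 kPa.
Footing area = 13.392 m², so allowable column load = 318.11 × 13.392 = 4260.1 kN.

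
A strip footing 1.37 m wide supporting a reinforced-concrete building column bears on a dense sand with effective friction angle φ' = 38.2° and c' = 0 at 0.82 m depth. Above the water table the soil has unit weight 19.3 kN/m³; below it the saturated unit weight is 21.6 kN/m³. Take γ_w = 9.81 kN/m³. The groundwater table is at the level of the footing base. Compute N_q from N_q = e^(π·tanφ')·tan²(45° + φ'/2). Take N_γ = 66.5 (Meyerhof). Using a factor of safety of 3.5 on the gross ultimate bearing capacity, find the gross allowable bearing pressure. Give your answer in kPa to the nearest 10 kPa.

N_q = e^(π·tan38.2°)·tan²(64.1°) = 50.25.
Overburden at base level: q = 19.3 × 0.82 = 15.826 kPa.
Below the base the soil is submerged, so the ½γBN_γ term uses γ' = 21.6 − 9.81 = 11.79 kN/m³.
Surcharge term q·N_q = 15.826 × 50.251 = 795.28 kPa; self-weight term 0.5·γ·B·N_γ = 0.5 × 11.79 × 1.37 × 66.5 = 537.06 kPa.
q_ult = 795.28 + 537.06 = 1332.3 kPa.
q_all = 1332.3 / 3.5 = 380.67 kPa.

q_all ≈ 380 kPa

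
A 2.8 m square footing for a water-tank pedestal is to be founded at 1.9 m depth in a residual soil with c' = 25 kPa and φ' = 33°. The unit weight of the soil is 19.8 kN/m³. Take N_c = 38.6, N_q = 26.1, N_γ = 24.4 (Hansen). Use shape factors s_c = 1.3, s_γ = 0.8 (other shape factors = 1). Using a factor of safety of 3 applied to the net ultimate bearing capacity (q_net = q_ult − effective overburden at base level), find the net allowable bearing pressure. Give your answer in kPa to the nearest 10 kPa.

q_all(net) ≈ 910 kPa

Overburden at base level: q = 19.8 × 1.9 = 37.62 kPa.
Cohesion term c·N_c·s_c = 25 × 38.6 × 1.3 = 1254.5 kPa; surcharge term q·N_q = 37.62 × 26.1 = 981.88 kPa; self-weight term 0.5·γ·B·N_γ·s_γ = 0.5 × 19.8 × 2.8 × 24.4 × 0.8 = 541.09 kPa.
q_ult = 1254.5 + 981.88 + 541.09 = 2777.5 kPa.
Net ultimate: q_net = 2777.5 − 37.62 = 2739.9 kPa.
q_all(net) = 2739.9 / 3 = 913.29 kPa.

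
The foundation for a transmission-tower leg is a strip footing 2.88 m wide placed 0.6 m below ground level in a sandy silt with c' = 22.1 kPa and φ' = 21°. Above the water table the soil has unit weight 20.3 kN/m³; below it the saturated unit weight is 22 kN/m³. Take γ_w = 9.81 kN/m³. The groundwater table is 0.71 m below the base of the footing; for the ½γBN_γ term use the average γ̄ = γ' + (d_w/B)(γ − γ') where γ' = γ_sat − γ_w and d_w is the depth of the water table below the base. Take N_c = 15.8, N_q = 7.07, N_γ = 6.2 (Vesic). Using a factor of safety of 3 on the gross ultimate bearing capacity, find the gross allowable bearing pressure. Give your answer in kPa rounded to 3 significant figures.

q_all ≈ 187 kPa

Overburden at base level: q = 20.3 × 0.6 = 12.18 kPa.
The water table is 0.71 m below the base (< B = 2.88 m), so the ½γBN_γ term uses γ̄ = γ' + (d_w/B)(γ − γ') = 12.19 + (0.71/2.88)(20.3 − 12.19) = 14.189 kN/m³.
Cohesion term c·N_c = 22.1 × 15.8 = 349.18 kPa; surcharge term q·N_q = 12.18 × 7.07 = 86.113 kPa; self-weight term 0.5·γ·B·N_γ = 0.5 × 14.189 × 2.88 × 6.2 = 126.68 kPa.
q_ult = 349.18 + 86.113 + 126.68 = 561.98 kPa.
q_all = 561.98 / 3 = 187.33 kPa.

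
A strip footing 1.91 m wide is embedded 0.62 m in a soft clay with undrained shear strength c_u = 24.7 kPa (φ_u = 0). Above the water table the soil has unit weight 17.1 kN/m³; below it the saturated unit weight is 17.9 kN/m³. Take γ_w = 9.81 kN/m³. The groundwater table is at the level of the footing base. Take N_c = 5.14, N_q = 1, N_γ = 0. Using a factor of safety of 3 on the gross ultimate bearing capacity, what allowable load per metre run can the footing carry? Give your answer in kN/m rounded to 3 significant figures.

q = γ·D_f = 17.1 × 0.62 = 10.602 kPa.
c·N_c = 24.7 × 5.14 = 126.96 kPa
q·N_q = 10.602 × 1 = 10.602 kPa
q_ult = 126.96 + 10.602 = 137.56 kPa.
Gross allowable pressure q_all = 137.56 / 3 = 45.853 kPa.
Allowable wall load = q_all × B = 45.853 × 1.91 = 87.58 kN per metre run.

≈ 87.6 kN/m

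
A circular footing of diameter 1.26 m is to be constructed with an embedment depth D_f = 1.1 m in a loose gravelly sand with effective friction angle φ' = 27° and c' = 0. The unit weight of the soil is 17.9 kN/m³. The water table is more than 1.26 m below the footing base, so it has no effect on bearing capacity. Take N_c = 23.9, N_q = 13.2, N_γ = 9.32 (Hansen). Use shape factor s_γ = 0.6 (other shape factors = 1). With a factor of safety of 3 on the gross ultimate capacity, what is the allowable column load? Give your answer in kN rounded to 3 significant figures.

Overburden at base level: q = 17.9 × 1.1 = 19.69 kPa.
Surcharge term q·N_q = 19.69 × 13.2 = 259.91 kPa; self-weight term 0.5·γ·B·N_γ·s_γ = 0.5 × 17.9 × 1.26 × 9.32 × 0.6 = 63.061 kPa.
q_ult = 259.91 + 63.061 = 322.97 kPa.
Gross allowable pressure q_all = 322.97 / 3 = 107.66 kPa.
Footing area = 1.2469 m², so allowable column load = 107.66 × 1.2469 = 134.24 kN.

P_all ≈ 134 kN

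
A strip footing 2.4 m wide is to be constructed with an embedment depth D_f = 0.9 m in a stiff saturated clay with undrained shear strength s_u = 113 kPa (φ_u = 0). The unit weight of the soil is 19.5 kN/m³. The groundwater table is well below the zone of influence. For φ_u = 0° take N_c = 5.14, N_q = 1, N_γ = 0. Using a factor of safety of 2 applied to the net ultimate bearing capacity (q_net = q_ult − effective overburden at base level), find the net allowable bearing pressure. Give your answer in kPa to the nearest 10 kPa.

Overburden at base level: q = 19.5 × 0.9 = 17.55 kPa.
Cohesion term c·N_c = 113 × 5.14 = 580.82 kPa; surcharge term q·N_q = 17.55 × 1 = 17.55 kPa.
q_ult = 580.82 + 17.55 = 598.37 kPa.
Net ultimate: q_net = 598.37 − 17.55 = 580.82 kPa.
q_all(net) = 580.82 / 2 = 290.41 kPa.

q_all(net) ≈ 290 kPa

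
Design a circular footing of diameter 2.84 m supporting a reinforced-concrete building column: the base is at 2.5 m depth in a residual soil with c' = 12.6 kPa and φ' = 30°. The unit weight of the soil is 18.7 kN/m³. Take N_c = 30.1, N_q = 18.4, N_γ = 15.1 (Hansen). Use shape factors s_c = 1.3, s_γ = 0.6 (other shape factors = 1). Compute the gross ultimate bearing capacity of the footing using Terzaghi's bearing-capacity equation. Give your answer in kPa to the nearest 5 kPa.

q_ult ≈ 1595 kPa

Overburden at base level: q = 18.7 × 2.5 = 46.75 kPa.
Cohesion term c·N_c·s_c = 12.6 × 30.1 × 1.3 = 493.04 kPa; surcharge term q·N_q = 46.75 × 18.4 = 860.2 kPa; self-weight term 0.5·γ·B·N_γ·s_γ = 0.5 × 18.7 × 2.84 × 15.1 × 0.6 = 240.58 kPa.
q_ult = 493.04 + 860.2 + 240.58 = 1593.8 kPa.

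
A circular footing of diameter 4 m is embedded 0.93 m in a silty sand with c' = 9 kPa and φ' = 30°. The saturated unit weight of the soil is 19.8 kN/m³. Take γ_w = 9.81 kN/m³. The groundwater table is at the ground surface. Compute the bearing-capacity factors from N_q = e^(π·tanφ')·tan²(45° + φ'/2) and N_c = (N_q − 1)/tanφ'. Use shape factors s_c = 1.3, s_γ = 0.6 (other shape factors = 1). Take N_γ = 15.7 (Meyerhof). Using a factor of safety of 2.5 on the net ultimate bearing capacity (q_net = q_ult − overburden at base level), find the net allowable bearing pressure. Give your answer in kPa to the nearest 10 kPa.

N_q = e^(π·tan30°)·tan²(60°) = 18.4; N_c = (N_q − 1)/tanφ' = 30.14.
With the water table at the surface the whole profile is submerged: γ' = 19.8 − 9.81 = 9.99 kN/m³, so q = γ'·D_f = 9.2907 kPa; the same γ' applies in the ½γBN_γ term.
q_ult = c·N_c·s_c + q·N_q + 0.5·γ·B·N_γ·s_γ
     = 9 × 30.14 × 1.3 + 9.2907 × 18.401 + 0.5 × 9.99 × 4 × 15.7 × 0.6
     = 352.63 + 170.96 + 188.21 = 711.8 kPa.
q_net = 711.8 − 9.2907 = 702.51 kPa.
q_all(net) = 702.51 / 2.5 = 281.01 kPa.

q_all(net) ≈ 280 kPa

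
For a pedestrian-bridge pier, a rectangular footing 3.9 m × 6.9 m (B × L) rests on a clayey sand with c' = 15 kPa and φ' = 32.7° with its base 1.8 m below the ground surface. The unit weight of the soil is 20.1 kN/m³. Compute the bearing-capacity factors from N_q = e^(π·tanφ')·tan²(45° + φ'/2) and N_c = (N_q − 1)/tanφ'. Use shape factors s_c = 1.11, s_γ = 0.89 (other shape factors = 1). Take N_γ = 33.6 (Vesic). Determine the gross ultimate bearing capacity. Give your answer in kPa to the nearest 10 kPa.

q_ult ≈ 2710 kPa

tan32.7° = 0.642, so N_q = e^(π×0.642)·tan²(61.35°) = 7.515 × 3.35 = 25.18.
N_c = (25.18 − 1)/tan32.7° = 37.66.
Effective surcharge at the founding depth q = γ·D_f = 20.1 × 1.8 = 36.18 kPa.
q_ult = c·N_c·s_c + q·N_q + 0.5·γ·B·N_γ·s_γ
     = 15 × 37.657 × 1.11 + 36.18 × 25.175 + 0.5 × 20.1 × 3.9 × 33.6 × 0.89
     = 626.98 + 910.84 + 1172.1 = 2709.9 kPa.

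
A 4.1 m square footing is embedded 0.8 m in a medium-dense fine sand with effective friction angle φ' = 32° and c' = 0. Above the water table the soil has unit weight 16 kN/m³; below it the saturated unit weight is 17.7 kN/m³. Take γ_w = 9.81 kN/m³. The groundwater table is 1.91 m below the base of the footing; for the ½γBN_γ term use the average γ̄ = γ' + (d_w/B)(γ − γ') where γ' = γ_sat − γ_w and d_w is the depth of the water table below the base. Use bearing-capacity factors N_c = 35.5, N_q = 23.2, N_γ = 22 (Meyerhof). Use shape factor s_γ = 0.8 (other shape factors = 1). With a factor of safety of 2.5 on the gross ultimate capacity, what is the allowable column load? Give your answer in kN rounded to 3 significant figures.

Overburden at base level: q = 16 × 0.8 = 12.8 kPa.
The water table is 1.91 m below the base (< B = 4.1 m), so the ½γBN_γ term uses γ̄ = γ' + (d_w/B)(γ − γ') = 7.89 + (1.91/4.1)(16 − 7.89) = 11.668 kN/m³.
Surcharge term q·N_q = 12.8 × 23.2 = 296.96 kPa; self-weight term 0.5·γ·B·N_γ·s_γ = 0.5 × 11.668 × 4.1 × 22 × 0.8 = 420.98 kPa.
q_ult = 296.96 + 420.98 = 717.94 kPa.
Gross allowable pressure q_all = 717.94 / 2.5 = 287.18 kPa.
Footing area = 16.81 m², so allowable column load = 287.18 × 16.81 = 4827.5 kN.

P_all ≈ 4830 kN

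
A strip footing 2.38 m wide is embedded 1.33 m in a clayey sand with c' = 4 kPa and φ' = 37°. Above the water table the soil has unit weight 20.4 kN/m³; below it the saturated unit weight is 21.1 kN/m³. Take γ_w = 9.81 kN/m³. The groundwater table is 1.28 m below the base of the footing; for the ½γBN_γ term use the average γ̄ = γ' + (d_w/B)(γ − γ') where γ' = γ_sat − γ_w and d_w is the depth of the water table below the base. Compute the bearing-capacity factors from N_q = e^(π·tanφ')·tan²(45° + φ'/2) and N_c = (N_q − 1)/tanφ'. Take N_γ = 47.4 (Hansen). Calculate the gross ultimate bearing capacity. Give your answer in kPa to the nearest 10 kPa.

q_ult ≈ 2300 kPa

tan37° = 0.7536, so N_q = e^(π×0.7536)·tan²(63.5°) = 10.669 × 4.023 = 42.92.
N_c = (42.92 − 1)/tan37° = 55.63.
Effective surcharge at the founding depth q = γ·D_f = 20.4 × 1.33 = 27.132 kPa.
With d_w = 1.28 m < B, γ̄ = 11.29 + (1.28/2.38) × (20.4 − 11.29) = 16.189 kN/m³.
q_ult = c·N_c + q·N_q + 0.5·γ·B·N_γ
     = 4 × 55.63 + 27.132 × 42.92 + 0.5 × 16.189 × 2.38 × 47.4
     = 222.52 + 1164.5 + 913.18 = 2300.2 kPa.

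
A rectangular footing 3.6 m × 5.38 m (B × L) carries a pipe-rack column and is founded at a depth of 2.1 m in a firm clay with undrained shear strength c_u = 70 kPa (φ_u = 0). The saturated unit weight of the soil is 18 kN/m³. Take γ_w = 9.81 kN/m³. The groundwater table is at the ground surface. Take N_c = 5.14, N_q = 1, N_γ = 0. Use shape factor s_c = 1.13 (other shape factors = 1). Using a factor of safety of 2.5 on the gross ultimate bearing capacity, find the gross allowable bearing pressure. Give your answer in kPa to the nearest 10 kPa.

With the water table at the surface the whole profile is submerged: γ' = 18 − 9.81 = 8.19 kN/m³, so q = γ'·D_f = 17.199 kPa.
q_ult = c·N_c·s_c + q·N_q
     = 70 × 5.14 × 1.13 + 17.199 × 1
     = 406.57 + 17.199 = 423.77 kPa.
q_all = 423.77 / 2.5 = 169.51 kPa.

q_all ≈ 170 kPa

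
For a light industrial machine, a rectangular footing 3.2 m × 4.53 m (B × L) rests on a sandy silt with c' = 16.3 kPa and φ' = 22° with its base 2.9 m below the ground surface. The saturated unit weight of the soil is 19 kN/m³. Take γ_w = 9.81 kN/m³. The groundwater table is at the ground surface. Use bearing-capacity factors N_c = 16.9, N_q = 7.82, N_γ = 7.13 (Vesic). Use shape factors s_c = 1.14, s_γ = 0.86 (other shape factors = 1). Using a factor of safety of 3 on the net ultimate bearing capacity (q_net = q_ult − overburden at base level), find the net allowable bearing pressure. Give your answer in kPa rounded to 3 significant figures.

q_all(net) ≈ 195 kPa

With the water table at the surface the whole profile is submerged: γ' = 19 − 9.81 = 9.19 kN/m³, so q = γ'·D_f = 26.651 kPa; the same γ' applies in the ½γBN_γ term.
q_ult = c·N_c·s_c + q·N_q + 0.5·γ·B·N_γ·s_γ
     = 16.3 × 16.9 × 1.14 + 26.651 × 7.82 + 0.5 × 9.19 × 3.2 × 7.13 × 0.86
     = 314.04 + 208.41 + 90.162 = 612.61 kPa.
q_net = 612.61 − 26.651 = 585.96 kPa.
q_all(net) = 585.96 / 3 = 195.32 kPa.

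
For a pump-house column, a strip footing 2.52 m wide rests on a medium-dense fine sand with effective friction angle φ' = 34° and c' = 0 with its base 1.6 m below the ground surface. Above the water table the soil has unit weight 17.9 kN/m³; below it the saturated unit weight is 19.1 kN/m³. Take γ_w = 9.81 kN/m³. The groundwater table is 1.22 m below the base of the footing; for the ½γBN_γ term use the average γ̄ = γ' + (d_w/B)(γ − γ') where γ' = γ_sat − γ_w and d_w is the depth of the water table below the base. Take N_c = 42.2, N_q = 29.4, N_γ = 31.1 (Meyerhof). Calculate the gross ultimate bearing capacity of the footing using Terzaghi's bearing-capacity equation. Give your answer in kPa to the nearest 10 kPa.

q_ult ≈ 1370 kPa

q = γ·D_f = 17.9 × 1.6 = 28.64 kPa.
γ' = 9.29 kN/m³; averaging over the depth B below the base, γ̄ = γ' + (d_w/B)(γ − γ') = 13.458 kN/m³.
q·N_q = 28.64 × 29.4 = 842.02 kPa
0.5·γ·B·N_γ = 0.5 × 13.458 × 2.52 × 31.1 = 527.38 kPa
q_ult = 842.02 + 527.38 = 1369.4 kPa.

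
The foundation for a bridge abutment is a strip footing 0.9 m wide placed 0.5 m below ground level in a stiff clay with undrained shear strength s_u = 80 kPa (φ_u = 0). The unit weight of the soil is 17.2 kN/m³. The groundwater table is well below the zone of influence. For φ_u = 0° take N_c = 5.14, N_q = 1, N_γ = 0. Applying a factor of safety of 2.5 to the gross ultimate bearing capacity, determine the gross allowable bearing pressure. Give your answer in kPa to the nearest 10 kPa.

q = γ·D_f = 17.2 × 0.5 = 8.6 kPa.
c·N_c = 80 × 5.14 = 411.2 kPa
q·N_q = 8.6 × 1 = 8.6 kPa
q_ult = 411.2 + 8.6 = 419.8 kPa.
q_all = q_ult / FS = 419.8 / 2.5 = 167.92 kPa.

q_all ≈ 170 kPa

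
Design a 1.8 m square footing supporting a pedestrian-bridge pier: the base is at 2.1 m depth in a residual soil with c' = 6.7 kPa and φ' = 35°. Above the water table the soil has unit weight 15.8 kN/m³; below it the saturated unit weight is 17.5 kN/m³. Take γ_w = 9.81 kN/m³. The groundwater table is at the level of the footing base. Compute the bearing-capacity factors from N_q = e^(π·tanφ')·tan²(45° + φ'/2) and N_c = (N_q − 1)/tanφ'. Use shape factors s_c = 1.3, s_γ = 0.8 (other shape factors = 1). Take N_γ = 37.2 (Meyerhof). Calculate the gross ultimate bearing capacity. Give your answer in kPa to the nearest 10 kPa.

q_ult ≈ 1710 kPa

tan35° = 0.7002, so N_q = e^(π×0.7002)·tan²(62.5°) = 9.023 × 3.69 = 33.3.
N_c = (33.3 − 1)/tan35° = 46.12.
Overburden at base level: q = 15.8 × 2.1 = 33.18 kPa.
Below the base the soil is submerged, so the ½γBN_γ term uses γ' = 17.5 − 9.81 = 7.69 kN/m³.
Cohesion term c·N_c·s_c = 6.7 × 46.124 × 1.3 = 401.74 kPa; surcharge term q·N_q = 33.18 × 33.296 = 1104.8 kPa; self-weight term 0.5·γ·B·N_γ·s_γ = 0.5 × 7.69 × 1.8 × 37.2 × 0.8 = 205.97 kPa.
q_ult = 401.74 + 1104.8 + 205.97 = 1712.5 kPa.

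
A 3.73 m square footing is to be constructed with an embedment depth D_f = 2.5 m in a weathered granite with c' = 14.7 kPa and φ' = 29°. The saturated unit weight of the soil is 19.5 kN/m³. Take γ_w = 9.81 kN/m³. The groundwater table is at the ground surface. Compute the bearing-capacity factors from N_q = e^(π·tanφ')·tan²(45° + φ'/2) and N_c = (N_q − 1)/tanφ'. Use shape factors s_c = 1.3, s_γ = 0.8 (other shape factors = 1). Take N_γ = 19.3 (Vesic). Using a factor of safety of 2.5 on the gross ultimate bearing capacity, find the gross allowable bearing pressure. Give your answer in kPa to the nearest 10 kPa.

N_q = e^(π·tan29°)·tan²(59.5°) = 16.44; N_c = (N_q − 1)/tanφ' = 27.86.
With the water table at the surface the whole profile is submerged: γ' = 19.5 − 9.81 = 9.69 kN/m³, so q = γ'·D_f = 24.225 kPa; the same γ' applies in the ½γBN_γ term.
q_ult = c·N_c·s_c + q·N_q + 0.5·γ·B·N_γ·s_γ
     = 14.7 × 27.86 × 1.3 + 24.225 × 16.443 + 0.5 × 9.69 × 3.73 × 19.3 × 0.8
     = 532.41 + 398.34 + 279.03 = 1209.8 kPa.
q_all = 1209.8 / 2.5 = 483.91 kPa.

q_all ≈ 480 kPa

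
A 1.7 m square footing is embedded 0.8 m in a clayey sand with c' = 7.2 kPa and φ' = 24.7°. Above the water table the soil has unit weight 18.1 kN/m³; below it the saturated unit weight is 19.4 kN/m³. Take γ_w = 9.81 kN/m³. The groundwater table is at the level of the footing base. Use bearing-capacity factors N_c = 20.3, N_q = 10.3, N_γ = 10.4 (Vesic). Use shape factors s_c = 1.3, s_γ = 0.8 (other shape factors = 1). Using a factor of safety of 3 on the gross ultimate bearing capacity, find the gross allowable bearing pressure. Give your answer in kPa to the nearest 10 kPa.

q_all ≈ 140 kPa

Effective surcharge at the founding depth q = γ·D_f = 18.1 × 0.8 = 14.48 kPa.
The water table coincides with the base, so in the self-weight term γ → γ' = 9.59 kN/m³.
q_ult = c·N_c·s_c + q·N_q + 0.5·γ·B·N_γ·s_γ
     = 7.2 × 20.3 × 1.3 + 14.48 × 10.3 + 0.5 × 9.59 × 1.7 × 10.4 × 0.8
     = 190.01 + 149.14 + 67.82 = 406.97 kPa.
q_all = 406.97 / 3 = 135.66 kPa.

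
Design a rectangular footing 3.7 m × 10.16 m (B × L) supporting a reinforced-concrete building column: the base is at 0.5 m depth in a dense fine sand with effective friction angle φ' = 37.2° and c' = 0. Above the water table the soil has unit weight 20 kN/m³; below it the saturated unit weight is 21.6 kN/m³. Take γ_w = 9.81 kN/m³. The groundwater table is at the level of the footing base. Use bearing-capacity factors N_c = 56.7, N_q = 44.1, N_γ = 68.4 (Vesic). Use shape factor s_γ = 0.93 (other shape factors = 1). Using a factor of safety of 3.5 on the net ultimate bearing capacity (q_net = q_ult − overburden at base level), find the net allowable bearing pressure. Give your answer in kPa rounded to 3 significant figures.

q_all(net) ≈ 520 kPa

Overburden at base level: q = 20 × 0.5 = 10 kPa.
Below the base the soil is submerged, so the ½γBN_γ term uses γ' = 21.6 − 9.81 = 11.79 kN/m³.
Surcharge term q·N_q = 10 × 44.1 = 441 kPa; self-weight term 0.5·γ·B·N_γ·s_γ = 0.5 × 11.79 × 3.7 × 68.4 × 0.93 = 1387.5 kPa.
q_ult = 441 + 1387.5 = 1828.5 kPa.
q_net = 1828.5 − 10 = 1818.5 kPa.
q_all(net) = 1818.5 / 3.5 = 519.56 kPa.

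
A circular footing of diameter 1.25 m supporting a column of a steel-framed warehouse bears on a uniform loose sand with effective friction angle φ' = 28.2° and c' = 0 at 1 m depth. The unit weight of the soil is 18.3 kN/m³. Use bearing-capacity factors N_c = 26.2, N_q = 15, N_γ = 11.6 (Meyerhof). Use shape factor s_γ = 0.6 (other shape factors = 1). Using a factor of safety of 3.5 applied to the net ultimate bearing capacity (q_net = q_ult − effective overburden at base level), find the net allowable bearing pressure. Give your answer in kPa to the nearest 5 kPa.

Effective surcharge at the founding depth q = γ·D_f = 18.3 × 1 = 18.3 kPa.
q_ult = q·N_q + 0.5·γ·B·N_γ·s_γ
     = 18.3 × 15 + 0.5 × 18.3 × 1.25 × 11.6 × 0.6
     = 274.5 + 79.605 = 354.11 kPa.
Net ultimate: q_net = 354.11 − 18.3 = 335.81 kPa.
q_all(net) = 335.81 / 3.5 = 95.944 kPa.

q_all(net) ≈ 95 kPa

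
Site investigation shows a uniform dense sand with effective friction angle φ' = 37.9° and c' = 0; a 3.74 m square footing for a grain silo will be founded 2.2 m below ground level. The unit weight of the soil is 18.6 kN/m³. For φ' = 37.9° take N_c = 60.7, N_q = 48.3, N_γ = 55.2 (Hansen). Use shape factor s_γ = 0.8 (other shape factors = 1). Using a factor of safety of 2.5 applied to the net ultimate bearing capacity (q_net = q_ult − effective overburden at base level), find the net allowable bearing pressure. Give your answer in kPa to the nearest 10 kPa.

q_all(net) ≈ 1390 kPa

Effective surcharge at the founding depth q = γ·D_f = 18.6 × 2.2 = 40.92 kPa.
q_ult = q·N_q + 0.5·γ·B·N_γ·s_γ
     = 40.92 × 48.3 + 0.5 × 18.6 × 3.74 × 55.2 × 0.8
     = 1976.4 + 1536 = 3512.4 kPa.
Net ultimate: q_net = 3512.4 − 40.92 = 3471.5 kPa.
q_all(net) = 3471.5 / 2.5 = 1388.6 kPa.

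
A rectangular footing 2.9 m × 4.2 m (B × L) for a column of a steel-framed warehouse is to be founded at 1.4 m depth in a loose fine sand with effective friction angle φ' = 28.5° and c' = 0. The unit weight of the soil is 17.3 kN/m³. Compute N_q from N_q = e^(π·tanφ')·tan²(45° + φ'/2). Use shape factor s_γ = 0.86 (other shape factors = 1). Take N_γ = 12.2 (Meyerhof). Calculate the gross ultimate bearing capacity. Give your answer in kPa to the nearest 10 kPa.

q_ult ≈ 640 kPa

tan28.5° = 0.543, so N_q = e^(π×0.543)·tan²(59.25°) = 5.505 × 2.825 = 15.55.
q = γ·D_f = 17.3 × 1.4 = 24.22 kPa.
q·N_q = 24.22 × 15.554 = 376.73 kPa
0.5·γ·B·N_γ·s_γ = 0.5 × 17.3 × 2.9 × 12.2 × 0.86 = 263.19 kPa
q_ult = 376.73 + 263.19 = 639.92 kPa.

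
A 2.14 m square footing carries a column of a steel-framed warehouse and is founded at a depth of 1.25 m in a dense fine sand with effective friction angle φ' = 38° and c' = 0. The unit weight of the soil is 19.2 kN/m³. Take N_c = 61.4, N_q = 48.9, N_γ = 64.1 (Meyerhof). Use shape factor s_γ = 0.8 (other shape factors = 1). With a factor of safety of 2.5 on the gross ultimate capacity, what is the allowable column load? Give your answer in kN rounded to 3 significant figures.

P_all ≈ 4080 kN

Effective surcharge at the founding depth q = γ·D_f = 19.2 × 1.25 = 24 kPa.
q_ult = q·N_q + 0.5·γ·B·N_γ·s_γ
     = 24 × 48.9 + 0.5 × 19.2 × 2.14 × 64.1 × 0.8
     = 1173.6 + 1053.5 = 2227.1 kPa.
Gross allowable pressure q_all = 2227.1 / 2.5 = 890.84 kPa.
Footing area = 4.5796 m², so allowable column load = 890.84 × 4.5796 = 4079.7 kN.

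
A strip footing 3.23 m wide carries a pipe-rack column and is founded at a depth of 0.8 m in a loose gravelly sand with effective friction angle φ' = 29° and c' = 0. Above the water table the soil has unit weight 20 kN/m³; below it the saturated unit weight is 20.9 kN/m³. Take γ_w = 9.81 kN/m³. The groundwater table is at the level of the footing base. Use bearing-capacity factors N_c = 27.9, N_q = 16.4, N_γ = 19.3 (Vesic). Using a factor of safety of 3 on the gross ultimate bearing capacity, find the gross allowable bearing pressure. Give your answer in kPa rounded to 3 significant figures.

q = γ·D_f = 20 × 0.8 = 16 kPa.
For the ½γBN_γ term take γ' = 20.9 − 9.81 = 11.09 kN/m³ (soil below base is submerged).
q·N_q = 16 × 16.4 = 262.4 kPa
0.5·γ·B·N_γ = 0.5 × 11.09 × 3.23 × 19.3 = 345.67 kPa
q_ult = 262.4 + 345.67 = 608.07 kPa.
q_all = 608.07 / 3 = 202.69 kPa.

q_all ≈ 203 kPa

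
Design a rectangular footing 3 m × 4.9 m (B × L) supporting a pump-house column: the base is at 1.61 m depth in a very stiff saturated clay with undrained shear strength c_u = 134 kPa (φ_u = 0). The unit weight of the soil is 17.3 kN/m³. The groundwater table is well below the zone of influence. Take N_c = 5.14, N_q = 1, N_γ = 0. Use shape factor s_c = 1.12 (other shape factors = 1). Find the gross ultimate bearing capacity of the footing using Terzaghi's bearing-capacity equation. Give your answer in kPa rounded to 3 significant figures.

q_ult ≈ 799 kPa

q = γ·D_f = 17.3 × 1.61 = 27.853 kPa.
c·N_c·s_c = 134 × 5.14 × 1.12 = 771.41 kPa
q·N_q = 27.853 × 1 = 27.853 kPa
q_ult = 771.41 + 27.853 = 799.26 kPa.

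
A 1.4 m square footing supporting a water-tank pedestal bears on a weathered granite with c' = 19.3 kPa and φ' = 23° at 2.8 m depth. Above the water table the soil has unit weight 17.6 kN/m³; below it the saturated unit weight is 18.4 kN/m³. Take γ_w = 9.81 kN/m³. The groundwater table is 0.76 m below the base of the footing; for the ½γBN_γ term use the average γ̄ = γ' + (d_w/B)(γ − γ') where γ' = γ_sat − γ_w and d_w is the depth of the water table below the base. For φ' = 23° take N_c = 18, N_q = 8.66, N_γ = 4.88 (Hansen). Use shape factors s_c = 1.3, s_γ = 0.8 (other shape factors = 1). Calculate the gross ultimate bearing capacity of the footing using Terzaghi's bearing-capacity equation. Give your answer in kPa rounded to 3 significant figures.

Overburden at base level: q = 17.6 × 2.8 = 49.28 kPa.
The water table is 0.76 m below the base (< B = 1.4 m), so the ½γBN_γ term uses γ̄ = γ' + (d_w/B)(γ − γ') = 8.59 + (0.76/1.4)(17.6 − 8.59) = 13.481 kN/m³.
Cohesion term c·N_c·s_c = 19.3 × 18 × 1.3 = 451.62 kPa; surcharge term q·N_q = 49.28 × 8.66 = 426.76 kPa; self-weight term 0.5·γ·B·N_γ·s_γ = 0.5 × 13.481 × 1.4 × 4.88 × 0.8 = 36.841 kPa.
q_ult = 451.62 + 426.76 + 36.841 = 915.23 kPa.

q_ult ≈ 915 kPa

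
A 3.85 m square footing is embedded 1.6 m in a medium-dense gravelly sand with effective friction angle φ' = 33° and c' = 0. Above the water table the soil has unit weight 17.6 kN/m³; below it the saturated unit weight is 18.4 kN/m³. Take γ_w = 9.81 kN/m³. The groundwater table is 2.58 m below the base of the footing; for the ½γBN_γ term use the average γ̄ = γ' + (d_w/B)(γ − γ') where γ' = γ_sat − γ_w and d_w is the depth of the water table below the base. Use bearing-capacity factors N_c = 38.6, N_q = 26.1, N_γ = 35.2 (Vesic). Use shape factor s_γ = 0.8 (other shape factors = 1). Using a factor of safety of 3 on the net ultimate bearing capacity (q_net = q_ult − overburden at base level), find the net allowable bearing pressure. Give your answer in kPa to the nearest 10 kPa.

Overburden at base level: q = 17.6 × 1.6 = 28.16 kPa.
The water table is 2.58 m below the base (< B = 3.85 m), so the ½γBN_γ term uses γ̄ = γ' + (d_w/B)(γ − γ') = 8.59 + (2.58/3.85)(17.6 − 8.59) = 14.628 kN/m³.
Surcharge term q·N_q = 28.16 × 26.1 = 734.98 kPa; self-weight term 0.5·γ·B·N_γ·s_γ = 0.5 × 14.628 × 3.85 × 35.2 × 0.8 = 792.95 kPa.
q_ult = 734.98 + 792.95 = 1527.9 kPa.
q_net = 1527.9 − 28.16 = 1499.8 kPa.
q_all(net) = 1499.8 / 3 = 499.92 kPa.

q_all(net) ≈ 500 kPa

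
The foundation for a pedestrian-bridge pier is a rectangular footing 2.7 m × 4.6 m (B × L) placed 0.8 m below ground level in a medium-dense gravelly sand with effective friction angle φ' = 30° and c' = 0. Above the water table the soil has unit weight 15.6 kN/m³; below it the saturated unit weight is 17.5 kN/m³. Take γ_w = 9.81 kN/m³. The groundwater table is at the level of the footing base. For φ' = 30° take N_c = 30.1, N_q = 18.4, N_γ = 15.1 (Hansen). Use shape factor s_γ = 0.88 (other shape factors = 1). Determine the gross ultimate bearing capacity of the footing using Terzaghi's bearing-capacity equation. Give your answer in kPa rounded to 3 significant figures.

Overburden at base level: q = 15.6 × 0.8 = 12.48 kPa.
Below the base the soil is submerged, so the ½γBN_γ term uses γ' = 17.5 − 9.81 = 7.69 kN/m³.
Surcharge term q·N_q = 12.48 × 18.4 = 229.63 kPa; self-weight term 0.5·γ·B·N_γ·s_γ = 0.5 × 7.69 × 2.7 × 15.1 × 0.88 = 137.95 kPa.
q_ult = 229.63 + 137.95 = 367.58 kPa.

q_ult ≈ 368 kPa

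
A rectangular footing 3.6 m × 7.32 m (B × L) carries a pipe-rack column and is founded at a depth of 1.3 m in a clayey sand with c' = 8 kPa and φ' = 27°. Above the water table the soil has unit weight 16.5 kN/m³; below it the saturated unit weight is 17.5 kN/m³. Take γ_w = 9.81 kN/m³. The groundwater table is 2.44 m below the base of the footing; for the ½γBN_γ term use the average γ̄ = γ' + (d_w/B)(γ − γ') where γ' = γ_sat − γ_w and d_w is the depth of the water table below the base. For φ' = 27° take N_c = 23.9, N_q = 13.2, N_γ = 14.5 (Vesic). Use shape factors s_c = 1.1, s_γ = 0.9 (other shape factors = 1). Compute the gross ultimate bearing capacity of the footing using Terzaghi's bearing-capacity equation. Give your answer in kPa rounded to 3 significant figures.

Overburden at base level: q = 16.5 × 1.3 = 21.45 kPa.
The water table is 2.44 m below the base (< B = 3.6 m), so the ½γBN_γ term uses γ̄ = γ' + (d_w/B)(γ − γ') = 7.69 + (2.44/3.6)(16.5 − 7.69) = 13.661 kN/m³.
Cohesion term c·N_c·s_c = 8 × 23.9 × 1.1 = 210.32 kPa; surcharge term q·N_q = 21.45 × 13.2 = 283.14 kPa; self-weight term 0.5·γ·B·N_γ·s_γ = 0.5 × 13.661 × 3.6 × 14.5 × 0.9 = 320.9 kPa.
q_ult = 210.32 + 283.14 + 320.9 = 814.36 kPa.

q_ult ≈ 814 kPa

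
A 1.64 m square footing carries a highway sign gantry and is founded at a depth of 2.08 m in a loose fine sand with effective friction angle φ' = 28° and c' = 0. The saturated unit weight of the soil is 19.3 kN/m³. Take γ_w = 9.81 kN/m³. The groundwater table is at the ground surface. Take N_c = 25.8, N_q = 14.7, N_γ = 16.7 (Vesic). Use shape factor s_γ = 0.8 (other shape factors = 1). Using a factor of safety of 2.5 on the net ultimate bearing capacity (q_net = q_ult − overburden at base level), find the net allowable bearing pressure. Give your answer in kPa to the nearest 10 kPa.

Water table at ground surface, so effective unit weight γ' = 19.3 − 9.81 = 9.49 kN/m³ is used throughout; overburden q = 9.49 × 2.08 = 19.739 kPa; the same γ' applies in the ½γBN_γ term.
Surcharge term q·N_q = 19.739 × 14.7 = 290.17 kPa; self-weight term 0.5·γ·B·N_γ·s_γ = 0.5 × 9.49 × 1.64 × 16.7 × 0.8 = 103.96 kPa.
q_ult = 290.17 + 103.96 = 394.13 kPa.
q_net = 394.13 − 19.739 = 374.39 kPa.
q_all(net) = 374.39 / 2.5 = 149.76 kPa.

q_all(net) ≈ 150 kPa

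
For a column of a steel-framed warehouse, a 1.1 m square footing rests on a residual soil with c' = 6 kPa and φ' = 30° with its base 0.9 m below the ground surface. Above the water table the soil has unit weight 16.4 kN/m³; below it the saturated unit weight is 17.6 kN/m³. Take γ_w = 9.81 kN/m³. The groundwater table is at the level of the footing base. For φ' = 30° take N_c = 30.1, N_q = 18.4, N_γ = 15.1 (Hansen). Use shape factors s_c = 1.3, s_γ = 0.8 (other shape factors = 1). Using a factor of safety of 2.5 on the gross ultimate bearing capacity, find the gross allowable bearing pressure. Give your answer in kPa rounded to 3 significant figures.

q_all ≈ 223 kPa

q = γ·D_f = 16.4 × 0.9 = 14.76 kPa.
For the ½γBN_γ term take γ' = 17.6 − 9.81 = 7.79 kN/m³ (soil below base is submerged).
c·N_c·s_c = 6 × 30.1 × 1.3 = 234.78 kPa
q·N_q = 14.76 × 18.4 = 271.58 kPa
0.5·γ·B·N_γ·s_γ = 0.5 × 7.79 × 1.1 × 15.1 × 0.8 = 51.757 kPa
q_ult = 234.78 + 271.58 + 51.757 = 558.12 kPa.
q_all = 558.12 / 2.5 = 223.25 kPa.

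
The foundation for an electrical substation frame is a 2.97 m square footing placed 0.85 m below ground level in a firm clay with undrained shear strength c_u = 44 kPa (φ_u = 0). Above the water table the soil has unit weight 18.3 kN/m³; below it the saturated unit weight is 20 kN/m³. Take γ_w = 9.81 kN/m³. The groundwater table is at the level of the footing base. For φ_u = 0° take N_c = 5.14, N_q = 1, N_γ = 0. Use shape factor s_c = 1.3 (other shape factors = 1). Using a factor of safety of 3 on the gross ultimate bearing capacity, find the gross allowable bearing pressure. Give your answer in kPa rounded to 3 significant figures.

q_all ≈ 103 kPa

q = γ·D_f = 18.3 × 0.85 = 15.555 kPa.
c·N_c·s_c = 44 × 5.14 × 1.3 = 294.01 kPa
q·N_q = 15.555 × 1 = 15.555 kPa
q_ult = 294.01 + 15.555 = 309.56 kPa.
q_all = 309.56 / 3 = 103.19 kPa.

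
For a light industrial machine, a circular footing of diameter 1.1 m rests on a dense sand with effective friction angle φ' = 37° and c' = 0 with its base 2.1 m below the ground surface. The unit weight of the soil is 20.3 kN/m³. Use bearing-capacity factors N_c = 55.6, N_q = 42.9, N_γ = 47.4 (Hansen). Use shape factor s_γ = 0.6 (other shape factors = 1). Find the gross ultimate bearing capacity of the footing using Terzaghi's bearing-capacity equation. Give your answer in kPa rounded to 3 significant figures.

q_ult ≈ 2150 kPa

q = γ·D_f = 20.3 × 2.1 = 42.63 kPa.
q·N_q = 42.63 × 42.9 = 1828.8 kPa
0.5·γ·B·N_γ·s_γ = 0.5 × 20.3 × 1.1 × 47.4 × 0.6 = 317.53 kPa
q_ult = 1828.8 + 317.53 = 2146.4 kPa.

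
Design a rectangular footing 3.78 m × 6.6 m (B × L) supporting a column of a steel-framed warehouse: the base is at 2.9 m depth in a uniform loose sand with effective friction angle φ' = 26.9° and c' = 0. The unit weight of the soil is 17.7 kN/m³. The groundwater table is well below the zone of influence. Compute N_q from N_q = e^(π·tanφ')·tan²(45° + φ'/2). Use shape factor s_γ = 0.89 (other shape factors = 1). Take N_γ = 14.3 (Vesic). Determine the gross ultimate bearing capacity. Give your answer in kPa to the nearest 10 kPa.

tan26.9° = 0.5073, so N_q = e^(π×0.5073)·tan²(58.45°) = 4.923 × 2.653 = 13.06.
q = γ·D_f = 17.7 × 2.9 = 51.33 kPa.
q·N_q = 51.33 × 13.057 = 670.22 kPa
0.5·γ·B·N_γ·s_γ = 0.5 × 17.7 × 3.78 × 14.3 × 0.89 = 425.76 kPa
q_ult = 670.22 + 425.76 = 1096 kPa.

q_ult ≈ 1100 kPa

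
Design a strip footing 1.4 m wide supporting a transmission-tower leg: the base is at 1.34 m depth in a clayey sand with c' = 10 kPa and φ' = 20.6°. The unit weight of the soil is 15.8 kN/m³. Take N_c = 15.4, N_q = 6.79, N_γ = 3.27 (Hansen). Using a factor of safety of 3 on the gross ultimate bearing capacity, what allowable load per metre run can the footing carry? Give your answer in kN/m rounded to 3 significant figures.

≈ 156 kN/m

Effective surcharge at the founding depth q = γ·D_f = 15.8 × 1.34 = 21.172 kPa.
q_ult = c·N_c + q·N_q + 0.5·γ·B·N_γ
     = 10 × 15.4 + 21.172 × 6.79 + 0.5 × 15.8 × 1.4 × 3.27
     = 154 + 143.76 + 36.166 = 333.92 kPa.
Gross allowable pressure q_all = 333.92 / 3 = 111.31 kPa.
Allowable wall load = q_all × B = 111.31 × 1.4 = 155.83 kN per metre run.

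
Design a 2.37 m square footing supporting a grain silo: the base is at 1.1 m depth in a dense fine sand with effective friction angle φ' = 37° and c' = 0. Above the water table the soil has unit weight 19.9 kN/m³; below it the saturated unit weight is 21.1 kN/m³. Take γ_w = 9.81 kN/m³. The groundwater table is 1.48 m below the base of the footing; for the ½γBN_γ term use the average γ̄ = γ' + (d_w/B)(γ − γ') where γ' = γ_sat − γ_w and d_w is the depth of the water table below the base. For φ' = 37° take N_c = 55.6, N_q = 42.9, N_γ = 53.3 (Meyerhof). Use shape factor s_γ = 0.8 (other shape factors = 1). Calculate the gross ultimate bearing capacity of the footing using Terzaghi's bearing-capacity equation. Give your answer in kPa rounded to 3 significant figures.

q_ult ≈ 1780 kPa

Overburden at base level: q = 19.9 × 1.1 = 21.89 kPa.
The water table is 1.48 m below the base (< B = 2.37 m), so the ½γBN_γ term uses γ̄ = γ' + (d_w/B)(γ − γ') = 11.29 + (1.48/2.37)(19.9 − 11.29) = 16.667 kN/m³.
Surcharge term q·N_q = 21.89 × 42.9 = 939.08 kPa; self-weight term 0.5·γ·B·N_γ·s_γ = 0.5 × 16.667 × 2.37 × 53.3 × 0.8 = 842.14 kPa.
q_ult = 939.08 + 842.14 = 1781.2 kPa.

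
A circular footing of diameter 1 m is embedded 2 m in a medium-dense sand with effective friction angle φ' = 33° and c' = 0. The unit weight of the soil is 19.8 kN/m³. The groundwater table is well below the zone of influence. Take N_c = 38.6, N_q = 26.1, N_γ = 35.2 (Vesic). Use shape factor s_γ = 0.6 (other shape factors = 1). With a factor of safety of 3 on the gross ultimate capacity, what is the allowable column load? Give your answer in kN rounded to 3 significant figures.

P_all ≈ 325 kN

Overburden at base level: q = 19.8 × 2 = 39.6 kPa.
Surcharge term q·N_q = 39.6 × 26.1 = 1033.6 kPa; self-weight term 0.5·γ·B·N_γ·s_γ = 0.5 × 19.8 × 1 × 35.2 × 0.6 = 209.09 kPa.
q_ult = 1033.6 + 209.09 = 1242.6 kPa.
Gross allowable pressure q_all = 1242.6 / 3 = 414.22 kPa.
Footing area = 0.7854 m², so allowable column load = 414.22 × 0.7854 = 325.33 kN.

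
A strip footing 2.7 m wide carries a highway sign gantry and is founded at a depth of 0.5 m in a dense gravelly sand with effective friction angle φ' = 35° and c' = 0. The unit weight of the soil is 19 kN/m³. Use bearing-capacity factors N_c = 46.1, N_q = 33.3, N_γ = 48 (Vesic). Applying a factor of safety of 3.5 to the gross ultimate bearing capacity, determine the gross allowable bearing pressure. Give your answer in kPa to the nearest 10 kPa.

q_all ≈ 440 kPa

q = γ·D_f = 19 × 0.5 = 9.5 kPa.
q·N_q = 9.5 × 33.3 = 316.35 kPa
0.5·γ·B·N_γ = 0.5 × 19 × 2.7 × 48 = 1231.2 kPa
q_ult = 316.35 + 1231.2 = 1547.5 kPa.
q_all = q_ult / FS = 1547.5 / 3.5 = 442.16 kPa.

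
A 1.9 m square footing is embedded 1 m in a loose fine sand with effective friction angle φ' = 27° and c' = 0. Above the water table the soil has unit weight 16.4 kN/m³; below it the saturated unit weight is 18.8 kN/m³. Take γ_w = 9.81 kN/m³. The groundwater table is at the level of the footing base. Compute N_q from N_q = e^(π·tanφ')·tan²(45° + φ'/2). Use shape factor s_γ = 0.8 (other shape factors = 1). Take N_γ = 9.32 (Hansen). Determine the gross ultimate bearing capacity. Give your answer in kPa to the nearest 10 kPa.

tan27° = 0.5095, so N_q = e^(π×0.5095)·tan²(58.5°) = 4.957 × 2.663 = 13.2.
q = γ·D_f = 16.4 × 1 = 16.4 kPa.
For the ½γBN_γ term take γ' = 18.8 − 9.81 = 8.99 kN/m³ (soil below base is submerged).
q·N_q = 16.4 × 13.199 = 216.47 kPa
0.5·γ·B·N_γ·s_γ = 0.5 × 8.99 × 1.9 × 9.32 × 0.8 = 63.678 kPa
q_ult = 216.47 + 63.678 = 280.14 kPa.

q_ult ≈ 280 kPa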